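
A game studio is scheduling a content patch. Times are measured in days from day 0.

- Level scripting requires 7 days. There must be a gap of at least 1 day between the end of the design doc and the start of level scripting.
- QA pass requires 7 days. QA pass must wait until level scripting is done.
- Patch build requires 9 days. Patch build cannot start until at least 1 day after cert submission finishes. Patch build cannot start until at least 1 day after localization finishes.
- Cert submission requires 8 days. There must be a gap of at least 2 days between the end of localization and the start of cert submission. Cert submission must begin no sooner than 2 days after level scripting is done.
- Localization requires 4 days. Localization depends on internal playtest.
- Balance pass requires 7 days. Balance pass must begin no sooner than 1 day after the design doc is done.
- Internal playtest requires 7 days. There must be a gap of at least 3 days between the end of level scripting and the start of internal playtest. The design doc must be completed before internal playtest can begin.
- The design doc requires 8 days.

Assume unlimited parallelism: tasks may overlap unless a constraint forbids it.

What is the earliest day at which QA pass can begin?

The design doc has no prerequisites, so it starts at day 0 and finishes at day 8.
Level scripting waits on the design doc (finishes day 8, plus 1-day gap → day 9), so it starts at day 9 and finishes at 9 + 7 = day 16.
QA pass waits on level scripting (finishes day 16), so the earliest it can start is day 16.

16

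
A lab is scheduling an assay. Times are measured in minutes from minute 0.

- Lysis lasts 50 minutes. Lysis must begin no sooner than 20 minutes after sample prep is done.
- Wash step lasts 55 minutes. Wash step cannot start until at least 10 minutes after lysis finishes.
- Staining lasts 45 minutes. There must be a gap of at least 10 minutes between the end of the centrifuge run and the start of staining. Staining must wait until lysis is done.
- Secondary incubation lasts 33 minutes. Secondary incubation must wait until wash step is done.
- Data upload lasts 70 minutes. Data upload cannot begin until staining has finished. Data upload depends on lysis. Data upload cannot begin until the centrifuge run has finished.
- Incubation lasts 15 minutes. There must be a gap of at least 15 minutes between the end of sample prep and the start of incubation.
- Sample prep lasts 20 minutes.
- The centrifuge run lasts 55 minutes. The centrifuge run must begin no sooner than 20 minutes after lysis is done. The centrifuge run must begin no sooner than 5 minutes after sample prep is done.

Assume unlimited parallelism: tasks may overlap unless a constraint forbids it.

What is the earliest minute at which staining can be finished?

Sample prep has no prerequisites, so it starts at minute 0 and finishes at minute 20.
Lysis waits on sample prep (finishes minute 20, plus 20-minute gap → minute 40), so it starts at minute 40 and finishes at 40 + 50 = minute 90.
The centrifuge run needs all of lysis (finishes minute 90, plus 20-minute gap → minute 110); sample prep (finishes minute 20, plus 5-minute gap → minute 25). That puts its earliest start at minute 110; it finishes at 110 + 55 = minute 165.
For staining: the centrifuge run (finishes minute 165, plus 10-minute gap → minute 175); lysis (finishes minute 90). Taking the maximum gives a start of minute 175, and it finishes at 175 + 45 = minute 220.

220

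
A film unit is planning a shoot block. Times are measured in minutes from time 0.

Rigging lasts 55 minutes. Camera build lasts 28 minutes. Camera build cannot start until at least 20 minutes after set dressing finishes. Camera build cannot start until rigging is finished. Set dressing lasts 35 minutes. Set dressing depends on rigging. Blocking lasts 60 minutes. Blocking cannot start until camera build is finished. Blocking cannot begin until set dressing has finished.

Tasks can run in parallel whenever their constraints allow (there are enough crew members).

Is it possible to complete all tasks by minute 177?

No

Nothing blocks rigging, so it runs from minute 0 to minute 55.
After rigging (finishes minute 55), set dressing can start at minute 55 and finishes at minute 90.
Camera build has to wait for set dressing (finishes minute 90, plus 20-minute gap → minute 110); rigging (finishes minute 55). The latest of these is minute 110, so camera build runs minute 110 to 110 + 28 = minute 138.
Blocking cannot start until camera build (finishes minute 138); set dressing (finishes minute 90). The controlling bound is minute 138, so blocking finishes at 138 + 60 = minute 198.
The earliest everything can be done is minute 198, which is after the deadline of 177, so it is not possible.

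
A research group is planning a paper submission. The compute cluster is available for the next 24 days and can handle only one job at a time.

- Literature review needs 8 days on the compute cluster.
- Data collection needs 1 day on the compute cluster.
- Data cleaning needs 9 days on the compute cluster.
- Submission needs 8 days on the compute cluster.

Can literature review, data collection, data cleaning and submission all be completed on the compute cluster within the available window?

Running back to back, the jobs need 8 + 1 + 9 + 8 = 26 days on the compute cluster.
Since 26 > 24, they cannot all fit.

No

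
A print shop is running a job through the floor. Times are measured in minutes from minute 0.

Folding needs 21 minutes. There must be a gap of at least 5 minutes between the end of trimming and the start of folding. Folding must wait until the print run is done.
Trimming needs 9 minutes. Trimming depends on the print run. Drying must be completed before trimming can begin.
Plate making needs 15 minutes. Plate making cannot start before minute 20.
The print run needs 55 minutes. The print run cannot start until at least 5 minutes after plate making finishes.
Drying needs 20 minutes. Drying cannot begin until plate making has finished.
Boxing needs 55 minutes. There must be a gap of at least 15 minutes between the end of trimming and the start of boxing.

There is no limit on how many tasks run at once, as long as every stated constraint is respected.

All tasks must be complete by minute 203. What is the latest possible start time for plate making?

49

Folding has no dependents, so it just needs to finish by minute 203. Starting by 203 − 21 = minute 182 achieves that.
Nothing follows boxing; the deadline of minute 203 is its only limit. It must start by 203 − 55 = minute 148.
Trimming feeds folding (must start by minute 182, minus 5-minute gap → minute 177); boxing (must start by minute 148, minus 15-minute gap → minute 133). Taking the minimum, trimming must finish by minute 133 and start by 133 − 9 = minute 124.
The print run feeds trimming (must start by minute 124); folding (must start by minute 182). Taking the minimum, the print run must finish by minute 124 and start by 124 − 55 = minute 69.
Since trimming (must start by minute 124) depends on it, drying must finish by minute 124. Backing off its 20-minute duration gives a latest start of minute 104.
Plate making feeds the print run (must start by minute 69, minus 5-minute gap → minute 64); drying (must start by minute 104). Taking the minimum, plate making must finish by minute 64 and start by 64 − 15 = minute 49.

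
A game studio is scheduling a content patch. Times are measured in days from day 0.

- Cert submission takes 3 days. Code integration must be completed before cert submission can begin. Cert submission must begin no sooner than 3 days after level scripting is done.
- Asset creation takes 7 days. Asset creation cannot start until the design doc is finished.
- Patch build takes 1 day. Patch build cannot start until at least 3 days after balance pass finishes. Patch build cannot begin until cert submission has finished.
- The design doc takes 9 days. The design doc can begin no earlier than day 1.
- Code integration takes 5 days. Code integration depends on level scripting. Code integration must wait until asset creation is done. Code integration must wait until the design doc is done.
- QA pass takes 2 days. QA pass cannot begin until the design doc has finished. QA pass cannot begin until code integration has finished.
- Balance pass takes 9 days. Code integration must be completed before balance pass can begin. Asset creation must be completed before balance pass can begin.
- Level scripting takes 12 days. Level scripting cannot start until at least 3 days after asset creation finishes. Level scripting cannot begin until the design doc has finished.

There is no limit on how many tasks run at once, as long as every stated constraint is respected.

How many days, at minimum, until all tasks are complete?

50

The design doc cannot begin until its own release at day 1. It runs from day 1 to 1 + 9 = day 10.
After the design doc (finishes day 10), asset creation can start at day 10 and finishes at day 17.
For level scripting: asset creation (finishes day 17, plus 3-day gap → day 20); the design doc (finishes day 10). Taking the maximum gives a start of day 20, and it finishes at 20 + 12 = day 32.
Code integration needs all of level scripting (finishes day 32); asset creation (finishes day 17); the design doc (finishes day 10). That puts its earliest start at day 32; it finishes at 32 + 5 = day 37.
Cert submission has to wait for code integration (finishes day 37); level scripting (finishes day 32, plus 3-day gap → day 35). The latest of these is day 37, so cert submission runs day 37 to 37 + 3 = day 40.
QA pass needs all of the design doc (finishes day 10); code integration (finishes day 37). That puts its earliest start at day 37; it finishes at 37 + 2 = day 39.
For balance pass: code integration (finishes day 37); asset creation (finishes day 17). Taking the maximum gives a start of day 37, and it finishes at 37 + 9 = day 46.
For patch build: balance pass (finishes day 46, plus 3-day gap → day 49); cert submission (finishes day 40). Taking the maximum gives a start of day 49, and it finishes at 49 + 1 = day 50.
All tasks are finished once the last one completes. Finish times: The design doc at 10, Asset creation at 17, Level scripting at 32, Code integration at 37, Balance pass at 46, QA pass at 39, Cert submission at 40, Patch build at 50. The latest is day 50.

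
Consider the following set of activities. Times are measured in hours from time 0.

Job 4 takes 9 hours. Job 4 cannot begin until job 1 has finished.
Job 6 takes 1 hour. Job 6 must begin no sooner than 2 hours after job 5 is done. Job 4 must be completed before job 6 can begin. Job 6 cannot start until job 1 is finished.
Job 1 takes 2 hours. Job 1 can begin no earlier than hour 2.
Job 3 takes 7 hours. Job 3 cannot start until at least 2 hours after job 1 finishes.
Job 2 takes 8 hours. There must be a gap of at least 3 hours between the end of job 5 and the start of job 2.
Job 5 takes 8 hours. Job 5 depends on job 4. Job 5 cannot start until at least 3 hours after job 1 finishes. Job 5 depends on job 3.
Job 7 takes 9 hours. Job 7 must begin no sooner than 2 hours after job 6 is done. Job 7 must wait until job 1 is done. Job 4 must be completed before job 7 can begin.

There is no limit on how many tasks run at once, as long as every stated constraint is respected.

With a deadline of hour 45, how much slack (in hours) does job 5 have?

After its own release at hour 2, job 1 can start at hour 2 and finishes at hour 4.
After job 1 (finishes hour 4), job 4 can start at hour 4 and finishes at hour 13.
Job 3 cannot begin until job 1 (finishes hour 4, plus 2-hour gap → hour 6). It runs from hour 6 to 6 + 7 = hour 13.
Job 5 needs all of job 4 (finishes hour 13); job 1 (finishes hour 4, plus 3-hour gap → hour 7); job 3 (finishes hour 13). That puts its earliest start at hour 13; it finishes at 13 + 8 = hour 21.

Working backward from the deadline:
To finish by hour 45, job 2 (duration 8) must start no later than hour 37.
Nothing follows job 7; the deadline of hour 45 is its only limit. It must start by 45 − 9 = hour 36.
Job 6 has to be done before job 7 (must start by hour 36, minus 2-hour gap → hour 34). That means finishing by hour 34, i.e. starting by 34 − 1 = hour 33.
Job 5 feeds job 2 (must start by hour 37, minus 3-hour gap → hour 34); job 6 (must start by hour 33, minus 2-hour gap → hour 31). Taking the minimum, job 5 must finish by hour 31 and start by 31 − 8 = hour 23.
So job 5 can start as early as hour 13 and as late as hour 23, giving 23 − 13 = 10 hours of slack.

10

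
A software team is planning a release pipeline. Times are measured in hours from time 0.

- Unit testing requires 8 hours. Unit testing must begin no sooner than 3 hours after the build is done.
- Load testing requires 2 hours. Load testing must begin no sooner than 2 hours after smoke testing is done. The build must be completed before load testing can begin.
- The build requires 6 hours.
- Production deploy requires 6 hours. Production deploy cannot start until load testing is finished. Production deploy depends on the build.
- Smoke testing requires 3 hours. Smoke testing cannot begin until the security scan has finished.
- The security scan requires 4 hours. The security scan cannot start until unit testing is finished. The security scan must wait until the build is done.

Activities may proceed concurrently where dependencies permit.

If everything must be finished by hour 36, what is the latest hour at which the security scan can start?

19

Nothing follows production deploy; the deadline of hour 36 is its only limit. It must start by 36 − 6 = hour 30.
Load testing must finish before production deploy (must start by hour 30). With a 2-hour duration, load testing must start by 30 − 2 = hour 28.
Smoke testing must finish before load testing (must start by hour 28, minus 2-hour gap → hour 26). With a 3-hour duration, smoke testing must start by 26 − 3 = hour 23.
The security scan has to be done before smoke testing (must start by hour 23). That means finishing by hour 23, i.e. starting by 23 − 4 = hour 19.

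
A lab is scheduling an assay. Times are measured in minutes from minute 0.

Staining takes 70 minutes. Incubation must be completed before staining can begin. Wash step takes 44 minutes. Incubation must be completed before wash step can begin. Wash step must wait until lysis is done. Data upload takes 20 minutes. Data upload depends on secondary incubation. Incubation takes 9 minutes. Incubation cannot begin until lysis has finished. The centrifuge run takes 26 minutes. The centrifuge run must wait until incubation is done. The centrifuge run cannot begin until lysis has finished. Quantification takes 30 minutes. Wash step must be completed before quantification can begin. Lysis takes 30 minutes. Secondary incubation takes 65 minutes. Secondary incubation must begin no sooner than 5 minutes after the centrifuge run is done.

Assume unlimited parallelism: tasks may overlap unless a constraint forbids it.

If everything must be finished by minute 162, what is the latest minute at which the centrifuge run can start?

46

Data upload has no dependents, so it just needs to finish by minute 162. Starting by 162 − 20 = minute 142 achieves that.
Since data upload (must start by minute 142) depends on it, secondary incubation must finish by minute 142. Backing off its 65-minute duration gives a latest start of minute 77.
The centrifuge run must finish before secondary incubation (must start by minute 77, minus 5-minute gap → minute 72). With a 26-minute duration, the centrifuge run must start by 72 − 26 = minute 46.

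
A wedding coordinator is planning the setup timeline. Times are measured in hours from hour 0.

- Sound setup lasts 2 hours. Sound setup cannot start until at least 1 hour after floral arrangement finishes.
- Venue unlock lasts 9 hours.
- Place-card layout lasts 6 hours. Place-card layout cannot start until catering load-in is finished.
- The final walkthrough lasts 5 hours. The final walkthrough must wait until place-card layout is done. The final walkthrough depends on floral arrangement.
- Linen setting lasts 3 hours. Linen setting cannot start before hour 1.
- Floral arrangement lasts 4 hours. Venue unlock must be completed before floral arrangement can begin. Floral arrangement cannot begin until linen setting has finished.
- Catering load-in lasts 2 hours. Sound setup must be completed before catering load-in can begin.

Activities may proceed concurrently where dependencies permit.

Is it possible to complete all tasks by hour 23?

No

Linen setting waits on its own release at hour 1, so it starts at hour 1 and finishes at 1 + 3 = hour 4.
Venue unlock can start immediately at hour 0; it finishes at hour 9.
Floral arrangement has to wait for venue unlock (finishes hour 9); linen setting (finishes hour 4). The latest of these is hour 9, so floral arrangement runs hour 9 to 9 + 4 = hour 13.
After floral arrangement (finishes hour 13, plus 1-hour gap → hour 14), sound setup can start at hour 14 and finishes at hour 16.
Catering load-in cannot begin until sound setup (finishes hour 16). It runs from hour 16 to 16 + 2 = hour 18.
Place-card layout cannot begin until catering load-in (finishes hour 18). It runs from hour 18 to 18 + 6 = hour 24.
The final walkthrough needs all of place-card layout (finishes hour 24); floral arrangement (finishes hour 13). That puts its earliest start at hour 24; it finishes at 24 + 5 = hour 29.
The earliest everything can be done is hour 29, which is after the deadline of 23, so it is not possible.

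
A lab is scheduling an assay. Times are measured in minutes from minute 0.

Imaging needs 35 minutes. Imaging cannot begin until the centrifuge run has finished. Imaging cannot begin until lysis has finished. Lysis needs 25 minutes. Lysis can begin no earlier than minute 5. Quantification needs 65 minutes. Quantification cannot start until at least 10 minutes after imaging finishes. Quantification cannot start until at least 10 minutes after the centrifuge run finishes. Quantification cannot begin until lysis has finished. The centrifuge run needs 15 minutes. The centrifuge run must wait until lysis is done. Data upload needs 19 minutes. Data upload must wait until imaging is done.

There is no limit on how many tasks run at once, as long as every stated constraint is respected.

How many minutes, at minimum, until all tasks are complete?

After its own release at minute 5, lysis can start at minute 5 and finishes at minute 30.
After lysis (finishes minute 30), the centrifuge run can start at minute 30 and finishes at minute 45.
Imaging cannot start until the centrifuge run (finishes minute 45); lysis (finishes minute 30). The controlling bound is minute 45, so imaging finishes at 45 + 35 = minute 80.
Data upload cannot begin until imaging (finishes minute 80). It runs from minute 80 to 80 + 19 = minute 99.
Quantification has to wait for imaging (finishes minute 80, plus 10-minute gap → minute 90); the centrifuge run (finishes minute 45, plus 10-minute gap → minute 55); lysis (finishes minute 30). The latest of these is minute 90, so quantification runs minute 90 to 90 + 65 = minute 155.
All tasks are finished once the last one completes. Finish times: Lysis at 30, The centrifuge run at 45, Imaging at 80, Quantification at 155, Data upload at 99. The latest is minute 155.

155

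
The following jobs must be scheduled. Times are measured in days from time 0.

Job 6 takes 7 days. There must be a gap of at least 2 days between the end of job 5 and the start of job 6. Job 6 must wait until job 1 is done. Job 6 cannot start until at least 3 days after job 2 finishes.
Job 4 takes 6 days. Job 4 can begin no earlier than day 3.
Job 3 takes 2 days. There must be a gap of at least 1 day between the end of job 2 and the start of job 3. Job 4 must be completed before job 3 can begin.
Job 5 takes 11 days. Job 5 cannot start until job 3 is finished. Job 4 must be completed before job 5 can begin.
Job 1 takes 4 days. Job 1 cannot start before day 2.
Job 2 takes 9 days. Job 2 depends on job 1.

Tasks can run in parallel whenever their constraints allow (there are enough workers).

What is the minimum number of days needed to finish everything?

Job 4 cannot begin until its own release at day 3. It runs from day 3 to 3 + 6 = day 9.
Job 1 cannot begin until its own release at day 2. It runs from day 2 to 2 + 4 = day 6.
Job 2 waits on job 1 (finishes day 6), so it starts at day 6 and finishes at 6 + 9 = day 15.
Job 3 needs all of job 2 (finishes day 15, plus 1-day gap → day 16); job 4 (finishes day 9). That puts its earliest start at day 16; it finishes at 16 + 2 = day 18.
Job 5 cannot start until job 3 (finishes day 18); job 4 (finishes day 9). The controlling bound is day 18, so job 5 finishes at 18 + 11 = day 29.
Job 6 has to wait for job 5 (finishes day 29, plus 2-day gap → day 31); job 1 (finishes day 6); job 2 (finishes day 15, plus 3-day gap → day 18). The latest of these is day 31, so job 6 runs day 31 to 31 + 7 = day 38.
All tasks are finished once the last one completes. Finish times: Job 1 at 6, Job 2 at 15, Job 3 at 18, Job 4 at 9, Job 5 at 29, Job 6 at 38. The latest is day 38.

38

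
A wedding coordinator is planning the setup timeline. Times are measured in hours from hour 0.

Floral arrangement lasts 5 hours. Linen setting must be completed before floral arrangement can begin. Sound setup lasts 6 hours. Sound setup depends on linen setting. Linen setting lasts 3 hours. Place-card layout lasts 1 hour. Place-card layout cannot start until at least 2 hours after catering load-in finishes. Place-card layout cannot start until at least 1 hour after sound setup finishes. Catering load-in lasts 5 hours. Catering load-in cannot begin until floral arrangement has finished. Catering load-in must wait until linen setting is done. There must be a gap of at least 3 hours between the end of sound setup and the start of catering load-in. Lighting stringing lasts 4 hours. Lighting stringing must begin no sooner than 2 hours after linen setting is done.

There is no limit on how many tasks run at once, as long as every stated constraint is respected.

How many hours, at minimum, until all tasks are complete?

Linen setting has no prerequisites, so it starts at hour 0 and finishes at hour 3.
Sound setup waits on linen setting (finishes hour 3), so it starts at hour 3 and finishes at 3 + 6 = hour 9.
After linen setting (finishes hour 3, plus 2-hour gap → hour 5), lighting stringing can start at hour 5 and finishes at hour 9.
After linen setting (finishes hour 3), floral arrangement can start at hour 3 and finishes at hour 8.
Catering load-in cannot start until floral arrangement (finishes hour 8); linen setting (finishes hour 3); sound setup (finishes hour 9, plus 3-hour gap → hour 12). The controlling bound is hour 12, so catering load-in finishes at 12 + 5 = hour 17.
For place-card layout: catering load-in (finishes hour 17, plus 2-hour gap → hour 19); sound setup (finishes hour 9, plus 1-hour gap → hour 10). Taking the maximum gives a start of hour 19, and it finishes at 19 + 1 = hour 20.
All tasks are finished once the last one completes. Finish times: Linen setting at 3, Floral arrangement at 8, Lighting stringing at 9, Sound setup at 9, Catering load-in at 17, Place-card layout at 20. The latest is hour 20.

20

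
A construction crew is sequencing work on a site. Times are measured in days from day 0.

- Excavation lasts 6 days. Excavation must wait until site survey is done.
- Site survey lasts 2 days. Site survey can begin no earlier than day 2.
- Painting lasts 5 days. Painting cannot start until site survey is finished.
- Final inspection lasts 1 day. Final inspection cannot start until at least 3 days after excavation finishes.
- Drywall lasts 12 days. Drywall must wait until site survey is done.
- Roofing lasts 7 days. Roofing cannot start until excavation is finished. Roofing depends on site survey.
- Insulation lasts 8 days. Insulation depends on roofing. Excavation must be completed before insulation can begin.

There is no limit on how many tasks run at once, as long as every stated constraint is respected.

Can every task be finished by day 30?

Site survey waits on its own release at day 2, so it starts at day 2 and finishes at 2 + 2 = day 4.
Painting cannot begin until site survey (finishes day 4). It runs from day 4 to 4 + 5 = day 9.
Drywall cannot begin until site survey (finishes day 4). It runs from day 4 to 4 + 12 = day 16.
After site survey (finishes day 4), excavation can start at day 4 and finishes at day 10.
Final inspection waits on excavation (finishes day 10, plus 3-day gap → day 13), so it starts at day 13 and finishes at 13 + 1 = day 14.
Roofing needs all of excavation (finishes day 10); site survey (finishes day 4). That puts its earliest start at day 10; it finishes at 10 + 7 = day 17.
Insulation needs all of roofing (finishes day 17); excavation (finishes day 10). That puts its earliest start at day 17; it finishes at 17 + 8 = day 25.
Every task is finished by day 25, which is no later than the deadline of 30, so the schedule is feasible.

Yes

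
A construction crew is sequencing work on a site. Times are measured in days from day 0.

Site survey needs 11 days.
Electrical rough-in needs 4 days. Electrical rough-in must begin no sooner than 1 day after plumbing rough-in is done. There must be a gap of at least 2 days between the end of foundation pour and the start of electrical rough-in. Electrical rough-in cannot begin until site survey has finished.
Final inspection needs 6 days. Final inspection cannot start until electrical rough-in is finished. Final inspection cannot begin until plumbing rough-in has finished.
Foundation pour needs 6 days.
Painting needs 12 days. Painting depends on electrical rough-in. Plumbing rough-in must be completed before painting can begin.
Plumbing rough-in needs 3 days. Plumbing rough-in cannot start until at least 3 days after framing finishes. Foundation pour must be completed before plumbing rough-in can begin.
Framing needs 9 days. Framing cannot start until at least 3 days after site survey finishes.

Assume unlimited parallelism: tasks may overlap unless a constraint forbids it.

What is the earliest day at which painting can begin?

34

Foundation pour can start immediately at day 0; it finishes at day 6.
Site survey has no prerequisites, so it starts at day 0 and finishes at day 11.
Framing waits on site survey (finishes day 11, plus 3-day gap → day 14), so it starts at day 14 and finishes at 14 + 9 = day 23.
For plumbing rough-in: framing (finishes day 23, plus 3-day gap → day 26); foundation pour (finishes day 6). Taking the maximum gives a start of day 26, and it finishes at 26 + 3 = day 29.
Electrical rough-in cannot start until plumbing rough-in (finishes day 29, plus 1-day gap → day 30); foundation pour (finishes day 6, plus 2-day gap → day 8); site survey (finishes day 11). The controlling bound is day 30, so electrical rough-in finishes at 30 + 4 = day 34.
Painting waits on electrical rough-in (finishes day 34); plumbing rough-in (finishes day 29). The latest of these is day 34, which is the earliest painting can start.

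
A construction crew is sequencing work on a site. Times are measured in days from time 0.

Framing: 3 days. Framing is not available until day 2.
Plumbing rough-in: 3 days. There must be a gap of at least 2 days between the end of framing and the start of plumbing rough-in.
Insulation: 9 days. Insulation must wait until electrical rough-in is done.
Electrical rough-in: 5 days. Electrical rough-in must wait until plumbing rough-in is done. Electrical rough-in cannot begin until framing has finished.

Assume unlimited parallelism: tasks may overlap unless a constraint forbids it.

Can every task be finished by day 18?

Framing cannot begin until its own release at day 2. It runs from day 2 to 2 + 3 = day 5.
Plumbing rough-in cannot begin until framing (finishes day 5, plus 2-day gap → day 7). It runs from day 7 to 7 + 3 = day 10.
Electrical rough-in needs all of plumbing rough-in (finishes day 10); framing (finishes day 5). That puts its earliest start at day 10; it finishes at 10 + 5 = day 15.
Insulation cannot begin until electrical rough-in (finishes day 15). It runs from day 15 to 15 + 9 = day 24.
The earliest everything can be done is day 24, which is after the deadline of 18, so it is not possible.

No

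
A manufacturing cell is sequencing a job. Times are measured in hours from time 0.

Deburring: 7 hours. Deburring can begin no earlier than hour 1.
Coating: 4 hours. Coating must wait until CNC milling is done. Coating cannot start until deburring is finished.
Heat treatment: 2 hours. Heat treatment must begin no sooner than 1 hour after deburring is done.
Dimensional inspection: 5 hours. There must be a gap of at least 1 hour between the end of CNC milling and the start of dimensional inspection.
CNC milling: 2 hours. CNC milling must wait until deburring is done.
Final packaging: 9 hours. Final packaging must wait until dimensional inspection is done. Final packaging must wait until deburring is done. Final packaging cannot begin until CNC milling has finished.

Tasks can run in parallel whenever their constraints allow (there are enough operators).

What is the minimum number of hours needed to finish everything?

25

After its own release at hour 1, deburring can start at hour 1 and finishes at hour 8.
Heat treatment cannot begin until deburring (finishes hour 8, plus 1-hour gap → hour 9). It runs from hour 9 to 9 + 2 = hour 11.
CNC milling waits on deburring (finishes hour 8), so it starts at hour 8 and finishes at 8 + 2 = hour 10.
Coating cannot start until CNC milling (finishes hour 10); deburring (finishes hour 8). The controlling bound is hour 10, so coating finishes at 10 + 4 = hour 14.
After CNC milling (finishes hour 10, plus 1-hour gap → hour 11), dimensional inspection can start at hour 11 and finishes at hour 16.
Final packaging cannot start until dimensional inspection (finishes hour 16); deburring (finishes hour 8); CNC milling (finishes hour 10). The controlling bound is hour 16, so final packaging finishes at 16 + 9 = hour 25.
All tasks are finished once the last one completes. Finish times: Deburring at 8, CNC milling at 10, Heat treatment at 11, Dimensional inspection at 16, Coating at 14, Final packaging at 25. The latest is hour 25.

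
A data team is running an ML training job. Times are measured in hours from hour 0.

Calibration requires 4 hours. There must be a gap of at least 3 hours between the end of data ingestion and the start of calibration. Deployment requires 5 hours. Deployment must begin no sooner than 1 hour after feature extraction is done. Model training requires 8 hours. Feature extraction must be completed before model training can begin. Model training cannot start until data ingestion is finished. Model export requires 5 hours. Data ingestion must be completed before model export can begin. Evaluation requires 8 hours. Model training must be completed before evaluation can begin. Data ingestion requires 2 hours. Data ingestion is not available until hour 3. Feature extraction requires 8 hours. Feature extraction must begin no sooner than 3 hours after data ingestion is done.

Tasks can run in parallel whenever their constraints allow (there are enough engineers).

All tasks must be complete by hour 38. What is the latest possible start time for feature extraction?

To finish by hour 38, evaluation (duration 8) must start no later than hour 30.
Since evaluation (must start by hour 30) depends on it, model training must finish by hour 30. Backing off its 8-hour duration gives a latest start of hour 22.
Nothing follows deployment; the deadline of hour 38 is its only limit. It must start by 38 − 5 = hour 33.
Feature extraction feeds model training (must start by hour 22); deployment (must start by hour 33, minus 1-hour gap → hour 32). Taking the minimum, feature extraction must finish by hour 22 and start by 22 − 8 = hour 14.

14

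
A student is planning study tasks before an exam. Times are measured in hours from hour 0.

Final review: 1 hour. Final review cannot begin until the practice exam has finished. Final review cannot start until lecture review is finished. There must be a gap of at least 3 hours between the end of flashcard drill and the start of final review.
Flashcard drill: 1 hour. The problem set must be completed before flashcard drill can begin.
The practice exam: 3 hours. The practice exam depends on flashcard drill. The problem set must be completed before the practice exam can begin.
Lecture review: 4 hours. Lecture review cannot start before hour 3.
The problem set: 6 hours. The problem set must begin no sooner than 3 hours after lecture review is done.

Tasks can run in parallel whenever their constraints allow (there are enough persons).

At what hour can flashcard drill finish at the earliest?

Lecture review cannot begin until its own release at hour 3. It runs from hour 3 to 3 + 4 = hour 7.
After lecture review (finishes hour 7, plus 3-hour gap → hour 10), the problem set can start at hour 10 and finishes at hour 16.
Flashcard drill cannot begin until the problem set (finishes hour 16). It runs from hour 16 to 16 + 1 = hour 17.

17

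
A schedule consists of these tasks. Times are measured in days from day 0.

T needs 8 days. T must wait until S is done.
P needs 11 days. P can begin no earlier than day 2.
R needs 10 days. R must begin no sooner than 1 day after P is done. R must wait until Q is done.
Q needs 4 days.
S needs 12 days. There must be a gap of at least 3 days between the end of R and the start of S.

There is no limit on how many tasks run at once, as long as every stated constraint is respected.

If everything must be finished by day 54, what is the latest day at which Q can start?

T must finish by day 54; it takes 8 days, so it must start by 54 − 8 = day 46.
Since T (must start by day 46) depends on it, S must finish by day 46. Backing off its 12-day duration gives a latest start of day 34.
R has to be done before S (must start by day 34, minus 3-day gap → day 31). That means finishing by day 31, i.e. starting by 31 − 10 = day 21.
Since R (must start by day 21) depends on it, Q must finish by day 21. Backing off its 4-day duration gives a latest start of day 17.

17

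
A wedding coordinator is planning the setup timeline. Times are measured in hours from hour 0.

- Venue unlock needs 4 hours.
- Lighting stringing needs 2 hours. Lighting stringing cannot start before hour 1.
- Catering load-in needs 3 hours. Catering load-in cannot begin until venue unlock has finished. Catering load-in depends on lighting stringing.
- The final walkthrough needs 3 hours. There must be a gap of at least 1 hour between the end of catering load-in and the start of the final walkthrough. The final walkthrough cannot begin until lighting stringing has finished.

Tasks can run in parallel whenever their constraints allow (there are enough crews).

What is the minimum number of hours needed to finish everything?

11

Lighting stringing cannot begin until its own release at hour 1. It runs from hour 1 to 1 + 2 = hour 3.
Nothing blocks venue unlock, so it runs from hour 0 to hour 4.
Catering load-in needs all of venue unlock (finishes hour 4); lighting stringing (finishes hour 3). That puts its earliest start at hour 4; it finishes at 4 + 3 = hour 7.
The final walkthrough needs all of catering load-in (finishes hour 7, plus 1-hour gap → hour 8); lighting stringing (finishes hour 3). That puts its earliest start at hour 8; it finishes at 8 + 3 = hour 11.
All tasks are finished once the last one completes. Finish times: Venue unlock at 4, Lighting stringing at 3, Catering load-in at 7, The final walkthrough at 11. The latest is hour 11.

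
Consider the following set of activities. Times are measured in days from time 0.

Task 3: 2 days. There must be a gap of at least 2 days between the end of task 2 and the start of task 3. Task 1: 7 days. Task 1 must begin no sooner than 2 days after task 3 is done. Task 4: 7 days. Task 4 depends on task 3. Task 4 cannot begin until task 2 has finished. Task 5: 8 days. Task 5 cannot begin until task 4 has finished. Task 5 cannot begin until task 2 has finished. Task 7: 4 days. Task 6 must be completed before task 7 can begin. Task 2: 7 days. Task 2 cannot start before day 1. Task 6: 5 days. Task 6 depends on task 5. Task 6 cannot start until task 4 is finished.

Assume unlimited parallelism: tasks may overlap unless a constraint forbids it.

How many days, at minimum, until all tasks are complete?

36

Task 2 cannot begin until its own release at day 1. It runs from day 1 to 1 + 7 = day 8.
Task 3 cannot begin until task 2 (finishes day 8, plus 2-day gap → day 10). It runs from day 10 to 10 + 2 = day 12.
Task 4 needs all of task 3 (finishes day 12); task 2 (finishes day 8). That puts its earliest start at day 12; it finishes at 12 + 7 = day 19.
For task 5: task 4 (finishes day 19); task 2 (finishes day 8). Taking the maximum gives a start of day 19, and it finishes at 19 + 8 = day 27.
Task 6 needs all of task 5 (finishes day 27); task 4 (finishes day 19). That puts its earliest start at day 27; it finishes at 27 + 5 = day 32.
After task 6 (finishes day 32), task 7 can start at day 32 and finishes at day 36.
After task 3 (finishes day 12, plus 2-day gap → day 14), task 1 can start at day 14 and finishes at day 21.
All tasks are finished once the last one completes. Finish times: Task 1 at 21, Task 2 at 8, Task 3 at 12, Task 4 at 19, Task 5 at 27, Task 6 at 32, Task 7 at 36. The latest is day 36.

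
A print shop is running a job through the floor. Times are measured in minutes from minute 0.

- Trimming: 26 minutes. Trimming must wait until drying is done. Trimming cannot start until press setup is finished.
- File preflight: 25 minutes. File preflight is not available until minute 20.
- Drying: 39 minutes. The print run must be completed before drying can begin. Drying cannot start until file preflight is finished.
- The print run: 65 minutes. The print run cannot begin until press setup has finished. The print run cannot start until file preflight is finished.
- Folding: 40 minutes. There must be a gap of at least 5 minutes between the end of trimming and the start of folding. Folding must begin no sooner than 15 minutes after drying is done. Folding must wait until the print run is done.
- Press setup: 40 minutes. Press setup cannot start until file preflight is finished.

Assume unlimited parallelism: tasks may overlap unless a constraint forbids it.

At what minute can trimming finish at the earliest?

File preflight waits on its own release at minute 20, so it starts at minute 20 and finishes at 20 + 25 = minute 45.
Press setup cannot begin until file preflight (finishes minute 45). It runs from minute 45 to 45 + 40 = minute 85.
For the print run: press setup (finishes minute 85); file preflight (finishes minute 45). Taking the maximum gives a start of minute 85, and it finishes at 85 + 65 = minute 150.
Drying cannot start until the print run (finishes minute 150); file preflight (finishes minute 45). The controlling bound is minute 150, so drying finishes at 150 + 39 = minute 189.
Trimming cannot start until drying (finishes minute 189); press setup (finishes minute 85). The controlling bound is minute 189, so trimming finishes at 189 + 26 = minute 215.

215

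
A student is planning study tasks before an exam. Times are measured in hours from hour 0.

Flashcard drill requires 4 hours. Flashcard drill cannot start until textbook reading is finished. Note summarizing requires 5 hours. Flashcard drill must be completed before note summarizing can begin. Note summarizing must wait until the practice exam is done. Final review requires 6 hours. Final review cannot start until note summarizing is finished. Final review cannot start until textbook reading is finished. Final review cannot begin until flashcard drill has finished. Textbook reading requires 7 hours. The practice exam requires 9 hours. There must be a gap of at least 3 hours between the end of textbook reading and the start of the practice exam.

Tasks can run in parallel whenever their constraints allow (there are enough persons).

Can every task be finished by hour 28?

No

Textbook reading can start immediately at hour 0; it finishes at hour 7.
After textbook reading (finishes hour 7, plus 3-hour gap → hour 10), the practice exam can start at hour 10 and finishes at hour 19.
Flashcard drill cannot begin until textbook reading (finishes hour 7). It runs from hour 7 to 7 + 4 = hour 11.
For note summarizing: flashcard drill (finishes hour 11); the practice exam (finishes hour 19). Taking the maximum gives a start of hour 19, and it finishes at 19 + 5 = hour 24.
Final review needs all of note summarizing (finishes hour 24); textbook reading (finishes hour 7); flashcard drill (finishes hour 11). That puts its earliest start at hour 24; it finishes at 24 + 6 = hour 30.
The earliest everything can be done is hour 30, which is after the deadline of 28, so it is not possible.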